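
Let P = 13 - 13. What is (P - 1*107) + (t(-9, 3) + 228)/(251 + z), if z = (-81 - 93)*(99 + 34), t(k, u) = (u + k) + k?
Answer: -2449550/22891 ≈ -107.01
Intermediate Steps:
t(k, u) = u + 2*k (t(k, u) = (k + u) + k = u + 2*k)
z = -23142 (z = -174*133 = -23142)
P = 0
(P - 1*107) + (t(-9, 3) + 228)/(251 + z) = (0 - 1*107) + ((3 + 2*(-9)) + 228)/(251 - 23142) = (0 - 107) + ((3 - 18) + 228)/(-22891) = -107 + (-15 + 228)*(-1/22891) = -107 + 213*(-1/22891) = -107 - 213/22891 = -2449550/22891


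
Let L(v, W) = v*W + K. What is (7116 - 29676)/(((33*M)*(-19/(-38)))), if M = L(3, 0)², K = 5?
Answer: -3008/55 ≈ -54.691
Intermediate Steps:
L(v, W) = 5 + W*v (L(v, W) = v*W + 5 = W*v + 5 = 5 + W*v)
M = 25 (M = (5 + 0*3)² = (5 + 0)² = 5² = 25)
(7116 - 29676)/(((33*M)*(-19/(-38)))) = (7116 - 29676)/(((33*25)*(-19/(-38)))) = -22560/(825*(-19*(-1/38))) = -22560/(825*(½)) = -22560/825/2 = -22560*2/825 = -3008/55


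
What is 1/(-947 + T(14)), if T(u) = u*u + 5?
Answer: -1/746 ≈ -0.0013405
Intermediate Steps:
T(u) = 5 + u² (T(u) = u² + 5 = 5 + u²)
1/(-947 + T(14)) = 1/(-947 + (5 + 14²)) = 1/(-947 + (5 + 196)) = 1/(-947 + 201) = 1/(-746) = -1/746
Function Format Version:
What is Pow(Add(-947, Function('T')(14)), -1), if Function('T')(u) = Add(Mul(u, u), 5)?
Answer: Rational(-1, 746) ≈ -0.0013405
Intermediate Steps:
Function('T')(u) = Add(5, Pow(u, 2)) (Function('T')(u) = Add(Pow(u, 2), 5) = Add(5, Pow(u, 2)))
Pow(Add(-947, Function('T')(14)), -1) = Pow(Add(-947, Add(5, Pow(14, 2))), -1) = Pow(Add(-947, Add(5, 196)), -1) = Pow(Add(-947, 201), -1) = Pow(-746, -1) = Rational(-1, 746)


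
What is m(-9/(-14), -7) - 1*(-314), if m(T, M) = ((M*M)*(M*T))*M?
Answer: 3715/2 ≈ 1857.5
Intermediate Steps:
m(T, M) = T*M⁴ (m(T, M) = (M²*(M*T))*M = (T*M³)*M = T*M⁴)
m(-9/(-14), -7) - 1*(-314) = -9/(-14)*(-7)⁴ - 1*(-314) = -9*(-1/14)*2401 + 314 = (9/14)*2401 + 314 = 3087/2 + 314 = 3715/2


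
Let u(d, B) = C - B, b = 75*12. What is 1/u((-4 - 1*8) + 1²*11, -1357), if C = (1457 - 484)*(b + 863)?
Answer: 1/1716756 ≈ 5.8249e-7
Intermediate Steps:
b = 900
C = 1715399 (C = (1457 - 484)*(900 + 863) = 973*1763 = 1715399)
u(d, B) = 1715399 - B
1/u((-4 - 1*8) + 1²*11, -1357) = 1/(1715399 - 1*(-1357)) = 1/(1715399 + 1357) = 1/1716756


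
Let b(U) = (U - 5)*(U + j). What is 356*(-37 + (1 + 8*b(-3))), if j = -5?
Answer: 169456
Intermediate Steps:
b(U) = (-5 + U)² (b(U) = (U - 5)*(U - 5) = (-5 + U)*(-5 + U) = (-5 + U)²)
356*(-37 + (1 + 8*b(-3))) = 356*(-37 + (1 + 8*(25 + (-3)² - 10*(-3)))) = 356*(-37 + (1 + 8*(25 + 9 + 30))) = 356*(-37 + (1 + 8*64)) = 356*(-37 + (1 + 512)) = 356*(-37 + 513) = 356*476 = 169456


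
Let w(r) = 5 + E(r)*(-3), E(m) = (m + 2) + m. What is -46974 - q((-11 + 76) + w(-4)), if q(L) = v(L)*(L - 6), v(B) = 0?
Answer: -46974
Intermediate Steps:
E(m) = 2 + 2*m (E(m) = (2 + m) + m = 2 + 2*m)
w(r) = -1 - 6*r (w(r) = 5 + (2 + 2*r)*(-3) = 5 + (-6 - 6*r) = -1 - 6*r)
q(L) = 0 (q(L) = 0*(L - 6) = 0*(-6 + L) = 0)
-46974 - q((-11 + 76) + w(-4)) = -46974 - 1*0 = -46974 + 0 = -46974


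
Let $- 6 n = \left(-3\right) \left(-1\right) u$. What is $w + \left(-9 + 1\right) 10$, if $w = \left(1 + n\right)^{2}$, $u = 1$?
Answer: $- \frac{319}{4} \approx -79.75$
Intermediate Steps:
$n = - \frac{1}{2}$ ($n = - \frac{\left(-3\right) \left(-1\right) 1}{6} = - \frac{3 \cdot 1}{6} = \left(- \frac{1}{6}\right) 3 = - \frac{1}{2} \approx -0.5$)
$w = \frac{1}{4}$ ($w = \left(1 - \frac{1}{2}\right)^{2} = \left(\frac{1}{2}\right)^{2} = \frac{1}{4} \approx 0.25$)
$w + \left(-9 + 1\right) 10 = \frac{1}{4} + \left(-9 + 1\right) 10 = \frac{1}{4} - 80 = - \frac{319}{4}$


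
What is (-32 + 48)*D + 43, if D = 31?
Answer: 539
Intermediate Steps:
(-32 + 48)*D + 43 = (-32 + 48)*31 + 43 = 16*31 + 43 = 496 + 43 = 539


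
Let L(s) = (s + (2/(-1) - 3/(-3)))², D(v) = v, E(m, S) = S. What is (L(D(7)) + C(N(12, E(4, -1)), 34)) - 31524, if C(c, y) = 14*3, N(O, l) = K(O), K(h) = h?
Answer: -31446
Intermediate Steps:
N(O, l) = O
L(s) = (-1 + s)² (L(s) = (s + (2*(-1) - 3*(-⅓)))² = (s + (-2 + 1))² = (s - 1)² = (-1 + s)²)
C(c, y) = 42
(L(D(7)) + C(N(12, E(4, -1)), 34)) - 31524 = ((-1 + 7)² + 42) - 31524 = (6² + 42) - 31524 = (36 + 42) - 31524 = 78 - 31524 = -31446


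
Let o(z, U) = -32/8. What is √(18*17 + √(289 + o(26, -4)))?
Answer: √(306 + √285) ≈ 17.969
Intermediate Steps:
o(z, U) = -4 (o(z, U) = -32*⅛ = -4)
√(18*17 + √(289 + o(26, -4))) = √(18*17 + √(289 - 4)) = √(306 + √285)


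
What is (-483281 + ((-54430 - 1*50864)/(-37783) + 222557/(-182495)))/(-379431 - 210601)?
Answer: 1666156246704993/2034196855912360 ≈ 0.81907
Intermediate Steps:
(-483281 + ((-54430 - 1*50864)/(-37783) + 222557/(-182495)))/(-379431 - 210601) = (-483281 + ((-54430 - 50864)*(-1/37783) + 222557*(-1/182495)))/(-590032) = (-483281 + (-105294*(-1/37783) - 222557/182495))*(-1/590032) = (-483281 + (105294/37783 - 222557/182495))*(-1/590032) = (-483281 + 10806757399/6895208585)*(-1/590032) = -3332312493409986/6895208585*(-1/590032) = 1666156246704993/2034196855912360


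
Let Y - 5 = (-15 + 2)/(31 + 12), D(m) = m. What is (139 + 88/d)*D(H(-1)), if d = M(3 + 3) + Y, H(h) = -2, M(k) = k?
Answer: -33862/115 ≈ -294.45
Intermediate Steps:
Y = 202/43 (Y = 5 + (-15 + 2)/(31 + 12) = 5 - 13/43 = 202/43 ≈ 4.6977)
d = 460/43 (d = (3 + 3) + 202/43 = 6 + 202/43 = 460/43 ≈ 10.698)
(139 + 88/d)*D(H(-1)) = (139 + 88/(460/43))*(-2) = (139 + 88*(43/460))*(-2) = (139 + 946/115)*(-2) = (16931/115)*(-2) = -33862/115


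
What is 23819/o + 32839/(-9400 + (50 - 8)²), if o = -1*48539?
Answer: -1775854105/370643804 ≈ -4.7913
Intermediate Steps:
o = -48539
23819/o + 32839/(-9400 + (50 - 8)²) = 23819/(-48539) + 32839/(-9400 + (50 - 8)²) = 23819*(-1/48539) + 32839/(-9400 + 42²) = -23819/48539 + 32839/(-9400 + 1764) = -23819/48539 + 32839/(-7636) = -23819/48539 + 32839*(-1/7636) = -23819/48539 - 32839/7636 = -1775854105/370643804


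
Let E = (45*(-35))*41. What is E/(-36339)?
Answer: 21525/12113 ≈ 1.7770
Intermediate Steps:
E = -64575 (E = -1575*41 = -64575)
E/(-36339) = -64575/(-36339) = -64575*(-1/36339) = 21525/12113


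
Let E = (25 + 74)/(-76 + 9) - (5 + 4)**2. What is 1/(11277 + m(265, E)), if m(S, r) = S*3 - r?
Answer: 67/814350 ≈ 8.2274e-5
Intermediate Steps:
E = -5526/67 (E = 99/(-67) - 1*9**2 = 99*(-1/67) - 1*81 = -99/67 - 81 = -5526/67 ≈ -82.478)
m(S, r) = -r + 3*S (m(S, r) = 3*S - r = -r + 3*S)
1/(11277 + m(265, E)) = 1/(11277 + (-1*(-5526/67) + 3*265)) = 1/(11277 + (5526/67 + 795)) = 1/(11277 + 58791/67) = 1/(814350/67) = 67/814350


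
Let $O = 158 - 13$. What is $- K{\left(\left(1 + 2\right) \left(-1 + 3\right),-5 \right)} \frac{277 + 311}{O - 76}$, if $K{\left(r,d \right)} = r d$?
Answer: $\frac{5880}{23} \approx 255.65$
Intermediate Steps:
$O = 145$
$K{\left(r,d \right)} = d r$
$- K{\left(\left(1 + 2\right) \left(-1 + 3\right),-5 \right)} \frac{277 + 311}{O - 76} = - - 5 \left(1 + 2\right) \left(-1 + 3\right) \frac{277 + 311}{145 - 76} = - - 5 \cdot 3 \cdot 2 \cdot \frac{588}{69} = - \left(-5\right) 6 \cdot 588 \cdot \frac{1}{69} = - \frac{\left(-30\right) 196}{23} = \left(-1\right) \left(- \frac{5880}{23}\right) = \frac{5880}{23}$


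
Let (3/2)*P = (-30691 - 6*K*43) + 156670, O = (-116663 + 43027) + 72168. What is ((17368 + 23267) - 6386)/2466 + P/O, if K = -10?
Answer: -20134183/452511 ≈ -44.494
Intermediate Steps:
O = -1468 (O = -73636 + 72168 = -1468)
P = 85706 (P = 2*((-30691 - 6*(-10)*43) + 156670)/3 = 2*((-30691 + 60*43) + 156670)/3 = 2*((-30691 + 2580) + 156670)/3 = 2*(-28111 + 156670)/3 = (⅔)*128559 = 85706)
((17368 + 23267) - 6386)/2466 + P/O = ((17368 + 23267) - 6386)/2466 + 85706/(-1468) = (40635 - 6386)*(1/2466) + 85706*(-1/1468) = 34249*(1/2466) - 42853/734 = 34249/2466 - 42853/734 = -20134183/452511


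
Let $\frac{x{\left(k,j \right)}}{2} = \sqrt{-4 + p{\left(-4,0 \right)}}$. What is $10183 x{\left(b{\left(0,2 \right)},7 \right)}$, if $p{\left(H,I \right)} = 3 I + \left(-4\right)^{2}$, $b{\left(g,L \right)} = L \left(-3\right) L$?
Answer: $40732 \sqrt{3} \approx 70550.0$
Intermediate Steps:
$b{\left(g,L \right)} = - 3 L^{2}$ ($b{\left(g,L \right)} = - 3 L L = - 3 L^{2}$)
$p{\left(H,I \right)} = 16 + 3 I$ ($p{\left(H,I \right)} = 3 I + 16 = 16 + 3 I$)
$x{\left(k,j \right)} = 4 \sqrt{3}$ ($x{\left(k,j \right)} = 2 \sqrt{-4 + \left(16 + 3 \cdot 0\right)} = 2 \sqrt{-4 + \left(16 + 0\right)} = 2 \sqrt{-4 + 16} = 2 \sqrt{12} = 2 \cdot 2 \sqrt{3} = 4 \sqrt{3}$)
$10183 x{\left(b{\left(0,2 \right)},7 \right)} = 10183 \cdot 4 \sqrt{3} = 40732 \sqrt{3}$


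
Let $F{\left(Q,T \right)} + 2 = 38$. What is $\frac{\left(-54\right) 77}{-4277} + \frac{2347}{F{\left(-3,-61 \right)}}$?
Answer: $\frac{1455401}{21996} \approx 66.167$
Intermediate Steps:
$F{\left(Q,T \right)} = 36$ ($F{\left(Q,T \right)} = -2 + 38 = 36$)
$\frac{\left(-54\right) 77}{-4277} + \frac{2347}{F{\left(-3,-61 \right)}} = \frac{\left(-54\right) 77}{-4277} + \frac{2347}{36} = \left(-4158\right) \left(- \frac{1}{4277}\right) + 2347 \cdot \frac{1}{36} = \frac{594}{611} + \frac{2347}{36} = \frac{1455401}{21996}$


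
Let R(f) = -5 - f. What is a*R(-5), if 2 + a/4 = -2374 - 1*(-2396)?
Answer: 0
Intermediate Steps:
a = 80 (a = -8 + 4*(-2374 - 1*(-2396)) = -8 + 4*(-2374 + 2396) = -8 + 4*22 = -8 + 88 = 80)
a*R(-5) = 80*(-5 - 1*(-5)) = 80*(-5 + 5) = 80*0 = 0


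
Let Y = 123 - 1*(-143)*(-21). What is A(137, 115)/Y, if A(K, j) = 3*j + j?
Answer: -23/144 ≈ -0.15972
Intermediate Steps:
A(K, j) = 4*j
Y = -2880 (Y = 123 + 143*(-21) = 123 - 3003 = -2880)
A(137, 115)/Y = (4*115)/(-2880) = 460*(-1/2880) = -23/144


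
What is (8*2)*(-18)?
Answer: -288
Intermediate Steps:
(8*2)*(-18) = 16*(-18) = -288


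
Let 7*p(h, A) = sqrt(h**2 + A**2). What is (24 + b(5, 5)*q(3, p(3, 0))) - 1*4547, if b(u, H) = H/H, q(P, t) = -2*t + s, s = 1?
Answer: -31660/7 ≈ -4522.9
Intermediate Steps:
p(h, A) = sqrt(A**2 + h**2)/7 (p(h, A) = sqrt(h**2 + A**2)/7 = sqrt(A**2 + h**2)/7)
q(P, t) = 1 - 2*t (q(P, t) = -2*t + 1 = 1 - 2*t)
b(u, H) = 1
(24 + b(5, 5)*q(3, p(3, 0))) - 1*4547 = (24 + 1*(1 - 2*sqrt(0**2 + 3**2)/7)) - 1*4547 = (24 + 1*(1 - 2*sqrt(0 + 9)/7)) - 4547 = (24 + 1*(1 - 2*sqrt(9)/7)) - 4547 = (24 + 1*(1 - 2*3/7)) - 4547 = (24 + 1*(1 - 6/7)) - 4547 = (24 + 1*(1/7)) - 4547 = (24 + 1/7) - 4547 = 169/7 - 4547 = -31660/7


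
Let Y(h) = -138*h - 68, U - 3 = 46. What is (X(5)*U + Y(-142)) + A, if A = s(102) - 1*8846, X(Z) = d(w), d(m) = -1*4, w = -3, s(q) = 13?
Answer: 10499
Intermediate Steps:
d(m) = -4
X(Z) = -4
U = 49 (U = 3 + 46 = 49)
Y(h) = -68 - 138*h
A = -8833 (A = 13 - 1*8846 = 13 - 8846 = -8833)
(X(5)*U + Y(-142)) + A = (-4*49 + (-68 - 138*(-142))) - 8833 = (-196 + (-68 + 19596)) - 8833 = (-196 + 19528) - 8833 = 19332 - 8833 = 10499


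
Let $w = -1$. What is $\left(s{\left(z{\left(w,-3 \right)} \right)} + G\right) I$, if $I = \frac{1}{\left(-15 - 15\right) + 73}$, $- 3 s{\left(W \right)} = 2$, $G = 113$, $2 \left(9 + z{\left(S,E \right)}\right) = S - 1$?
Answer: $\frac{337}{129} \approx 2.6124$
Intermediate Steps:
$z{\left(S,E \right)} = - \frac{19}{2} + \frac{S}{2}$ ($z{\left(S,E \right)} = -9 + \frac{S - 1}{2} = -9 + \frac{-1 + S}{2} = -9 + \left(- \frac{1}{2} + \frac{S}{2}\right) = - \frac{19}{2} + \frac{S}{2}$)
$s{\left(W \right)} = - \frac{2}{3}$ ($s{\left(W \right)} = \left(- \frac{1}{3}\right) 2 = - \frac{2}{3}$)
$I = \frac{1}{43}$ ($I = \frac{1}{-30 + 73} = \frac{1}{43} \approx 0.023256$)
$\left(s{\left(z{\left(w,-3 \right)} \right)} + G\right) I = \left(- \frac{2}{3} + 113\right) \frac{1}{43} = \frac{337}{3} \cdot \frac{1}{43} = \frac{337}{129}$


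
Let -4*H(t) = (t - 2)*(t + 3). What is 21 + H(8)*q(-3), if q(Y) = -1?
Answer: 75/2 ≈ 37.500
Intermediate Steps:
H(t) = -(-2 + t)*(3 + t)/4 (H(t) = -(t - 2)*(t + 3)/4 = -(-2 + t)*(3 + t)/4)
21 + H(8)*q(-3) = 21 + (3/2 - ¼*8 - ¼*8²)*(-1) = 21 + (3/2 - 2 - ¼*64)*(-1) = 21 + (3/2 - 2 - 16)*(-1) = 21 - 33/2*(-1) = 21 + 33/2 = 75/2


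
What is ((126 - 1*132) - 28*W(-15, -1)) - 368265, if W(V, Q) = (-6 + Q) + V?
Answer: -367655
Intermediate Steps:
W(V, Q) = -6 + Q + V
((126 - 1*132) - 28*W(-15, -1)) - 368265 = ((126 - 1*132) - 28*(-6 - 1 - 15)) - 368265 = ((126 - 132) - 28*(-22)) - 368265 = (-6 + 616) - 368265 = 610 - 368265 = -367655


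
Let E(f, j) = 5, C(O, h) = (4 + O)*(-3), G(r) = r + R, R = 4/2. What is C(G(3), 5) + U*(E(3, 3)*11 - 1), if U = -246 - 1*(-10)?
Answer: -12771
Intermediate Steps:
R = 2 (R = 4*(½) = 2)
U = -236 (U = -246 + 10 = -236)
G(r) = 2 + r (G(r) = r + 2 = 2 + r)
C(O, h) = -12 - 3*O
C(G(3), 5) + U*(E(3, 3)*11 - 1) = (-12 - 3*(2 + 3)) - 236*(5*11 - 1) = (-12 - 3*5) - 236*(55 - 1) = (-12 - 15) - 236*54 = -27 - 12744 = -12771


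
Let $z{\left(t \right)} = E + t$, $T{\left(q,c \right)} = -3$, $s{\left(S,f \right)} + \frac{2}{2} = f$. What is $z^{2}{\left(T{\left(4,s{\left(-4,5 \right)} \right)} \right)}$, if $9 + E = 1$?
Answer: $121$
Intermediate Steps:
$E = -8$ ($E = -9 + 1 = -8$)
$s{\left(S,f \right)} = -1 + f$
$z{\left(t \right)} = -8 + t$
$z^{2}{\left(T{\left(4,s{\left(-4,5 \right)} \right)} \right)} = \left(-8 - 3\right)^{2} = \left(-11\right)^{2} = 121$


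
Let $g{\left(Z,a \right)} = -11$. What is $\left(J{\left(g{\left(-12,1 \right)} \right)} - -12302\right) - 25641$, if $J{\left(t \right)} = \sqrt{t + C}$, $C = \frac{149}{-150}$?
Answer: $-13339 + \frac{i \sqrt{10794}}{30} \approx -13339.0 + 3.4631 i$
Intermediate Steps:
$C = - \frac{149}{150}$ ($C = 149 \left(- \frac{1}{150}\right) = - \frac{149}{150} \approx -0.99333$)
$J{\left(t \right)} = \sqrt{- \frac{149}{150} + t}$ ($J{\left(t \right)} = \sqrt{t - \frac{149}{150}} = \sqrt{- \frac{149}{150} + t}$)
$\left(J{\left(g{\left(-12,1 \right)} \right)} - -12302\right) - 25641 = \left(\frac{\sqrt{-894 + 900 \left(-11\right)}}{30} - -12302\right) - 25641 = \left(\frac{\sqrt{-894 - 9900}}{30} + 12302\right) - 25641 = \left(\frac{\sqrt{-10794}}{30} + 12302\right) - 25641 = \left(\frac{i \sqrt{10794}}{30} + 12302\right) - 25641 = \left(12302 + \frac{i \sqrt{10794}}{30}\right) - 25641 = -13339 + \frac{i \sqrt{10794}}{30}$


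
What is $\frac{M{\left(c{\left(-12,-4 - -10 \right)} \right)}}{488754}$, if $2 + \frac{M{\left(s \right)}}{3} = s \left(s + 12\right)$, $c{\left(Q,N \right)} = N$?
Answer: $\frac{53}{81459} \approx 0.00065063$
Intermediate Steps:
$M{\left(s \right)} = -6 + 3 s \left(12 + s\right)$ ($M{\left(s \right)} = -6 + 3 s \left(s + 12\right) = -6 + 3 s \left(12 + s\right)$)
$\frac{M{\left(c{\left(-12,-4 - -10 \right)} \right)}}{488754} = \frac{-6 + 3 \left(-4 - -10\right)^{2} + 36 \left(-4 - -10\right)}{488754} = \left(-6 + 3 \left(-4 + 10\right)^{2} + 36 \left(-4 + 10\right)\right) \frac{1}{488754} = \left(-6 + 3 \cdot 6^{2} + 36 \cdot 6\right) \frac{1}{488754} = \left(-6 + 3 \cdot 36 + 216\right) \frac{1}{488754} = \left(-6 + 108 + 216\right) \frac{1}{488754} = 318 \cdot \frac{1}{488754} = \frac{53}{81459}$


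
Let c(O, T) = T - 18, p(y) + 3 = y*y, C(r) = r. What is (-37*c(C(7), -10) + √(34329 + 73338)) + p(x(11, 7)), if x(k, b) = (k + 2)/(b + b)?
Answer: 202637/196 + 3*√11963 ≈ 1362.0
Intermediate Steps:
x(k, b) = (2 + k)/(2*b) (x(k, b) = (2 + k)/((2*b)) = (2 + k)*(1/(2*b)) = (2 + k)/(2*b))
p(y) = -3 + y² (p(y) = -3 + y*y = -3 + y²)
c(O, T) = -18 + T
(-37*c(C(7), -10) + √(34329 + 73338)) + p(x(11, 7)) = (-37*(-18 - 10) + √(34329 + 73338)) + (-3 + ((½)*(2 + 11)/7)²) = (-37*(-28) + √107667) + (-3 + ((½)*(⅐)*13)²) = (1036 + 3*√11963) + (-3 + (13/14)²) = (1036 + 3*√11963) + (-3 + 169/196) = (1036 + 3*√11963) - 419/196 = 202637/196 + 3*√11963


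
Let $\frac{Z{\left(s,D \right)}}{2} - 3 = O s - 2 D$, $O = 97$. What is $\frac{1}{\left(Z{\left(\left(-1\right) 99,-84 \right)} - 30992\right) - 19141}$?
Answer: $- \frac{1}{68997} \approx -1.4493 \cdot 10^{-5}$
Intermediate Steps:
$Z{\left(s,D \right)} = 6 - 4 D + 194 s$ ($Z{\left(s,D \right)} = 6 + 2 \left(97 s - 2 D\right) = 6 + 2 \left(- 2 D + 97 s\right) = 6 - \left(- 194 s + 4 D\right) = 6 - 4 D + 194 s$)
$\frac{1}{\left(Z{\left(\left(-1\right) 99,-84 \right)} - 30992\right) - 19141} = \frac{1}{\left(\left(6 - -336 + 194 \left(\left(-1\right) 99\right)\right) - 30992\right) - 19141} = \frac{1}{\left(\left(6 + 336 + 194 \left(-99\right)\right) - 30992\right) - 19141} = \frac{1}{\left(\left(6 + 336 - 19206\right) - 30992\right) - 19141} = \frac{1}{\left(-18864 - 30992\right) - 19141} = \frac{1}{-49856 - 19141} = \frac{1}{-68997} = - \frac{1}{68997}$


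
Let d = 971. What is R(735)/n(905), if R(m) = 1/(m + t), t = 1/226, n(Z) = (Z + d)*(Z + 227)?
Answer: 113/176379317576 ≈ 6.4066e-10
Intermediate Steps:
n(Z) = (227 + Z)*(971 + Z) (n(Z) = (Z + 971)*(Z + 227) = (971 + Z)*(227 + Z) = (227 + Z)*(971 + Z))
t = 1/226 ≈ 0.0044248
R(m) = 1/(1/226 + m) (R(m) = 1/(m + 1/226) = 1/(1/226 + m))
R(735)/n(905) = (226/(1 + 226*735))/(220417 + 905**2 + 1198*905) = (226/(1 + 166110))/(220417 + 819025 + 1084190) = (226/166111)/2123632 = (226*(1/166111))*(1/2123632) = (226/166111)*(1/2123632) = 113/176379317576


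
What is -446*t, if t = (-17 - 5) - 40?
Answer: 27652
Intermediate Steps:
t = -62 (t = -22 - 40 = -62)
-446*t = -446*(-62) = 27652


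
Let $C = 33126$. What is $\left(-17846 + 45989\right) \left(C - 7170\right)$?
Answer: $730479708$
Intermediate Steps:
$\left(-17846 + 45989\right) \left(C - 7170\right) = \left(-17846 + 45989\right) \left(33126 - 7170\right) = 28143 \cdot 25956 = 730479708$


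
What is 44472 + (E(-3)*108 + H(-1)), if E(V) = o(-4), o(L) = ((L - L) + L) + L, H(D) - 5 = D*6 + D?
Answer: 43606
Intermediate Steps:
H(D) = 5 + 7*D (H(D) = 5 + (D*6 + D) = 5 + (6*D + D) = 5 + 7*D)
o(L) = 2*L (o(L) = (0 + L) + L = L + L = 2*L)
E(V) = -8 (E(V) = 2*(-4) = -8)
44472 + (E(-3)*108 + H(-1)) = 44472 + (-8*108 + (5 + 7*(-1))) = 44472 + (-864 + (5 - 7)) = 44472 + (-864 - 2) = 44472 - 866 = 43606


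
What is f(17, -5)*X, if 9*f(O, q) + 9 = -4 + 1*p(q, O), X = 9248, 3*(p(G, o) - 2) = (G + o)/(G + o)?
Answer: -295936/27 ≈ -10961.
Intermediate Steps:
p(G, o) = 7/3 (p(G, o) = 2 + ((G + o)/(G + o))/3 = 2 + (⅓)*1 = 2 + ⅓ = 7/3)
f(O, q) = -32/27 (f(O, q) = -1 + (-4 + 1*(7/3))/9 = -1 + (-4 + 7/3)/9 = -1 + (⅑)*(-5/3) = -1 - 5/27 = -32/27)
f(17, -5)*X = -32/27*9248 = -295936/27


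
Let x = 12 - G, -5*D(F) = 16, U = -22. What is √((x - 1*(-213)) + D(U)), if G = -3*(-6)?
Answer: √5095/5 ≈ 14.276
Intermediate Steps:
D(F) = -16/5 (D(F) = -⅕*16 = -16/5)
G = 18
x = -6 (x = 12 - 1*18 = 12 - 18 = -6)
√((x - 1*(-213)) + D(U)) = √((-6 - 1*(-213)) - 16/5) = √((-6 + 213) - 16/5) = √(207 - 16/5) = √(1019/5) = √5095/5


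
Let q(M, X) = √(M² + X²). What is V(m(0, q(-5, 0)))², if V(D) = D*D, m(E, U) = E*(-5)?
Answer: 0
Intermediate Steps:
m(E, U) = -5*E
V(D) = D²
V(m(0, q(-5, 0)))² = ((-5*0)²)² = (0²)² = 0² = 0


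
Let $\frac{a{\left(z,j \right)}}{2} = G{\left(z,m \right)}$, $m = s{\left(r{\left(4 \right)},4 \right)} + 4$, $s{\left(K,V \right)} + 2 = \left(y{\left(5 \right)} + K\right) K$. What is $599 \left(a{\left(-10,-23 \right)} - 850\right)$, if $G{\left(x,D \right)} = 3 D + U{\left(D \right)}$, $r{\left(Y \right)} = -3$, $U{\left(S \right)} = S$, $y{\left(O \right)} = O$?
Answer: $-528318$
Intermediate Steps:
$s{\left(K,V \right)} = -2 + K \left(5 + K\right)$ ($s{\left(K,V \right)} = -2 + \left(5 + K\right) K = -2 + K \left(5 + K\right)$)
$m = -4$ ($m = \left(-2 + \left(-3\right)^{2} + 5 \left(-3\right)\right) + 4 = \left(-2 + 9 - 15\right) + 4 = -8 + 4 = -4$)
$G{\left(x,D \right)} = 4 D$ ($G{\left(x,D \right)} = 3 D + D = 4 D$)
$a{\left(z,j \right)} = -32$ ($a{\left(z,j \right)} = 2 \cdot 4 \left(-4\right) = 2 \left(-16\right) = -32$)
$599 \left(a{\left(-10,-23 \right)} - 850\right) = 599 \left(-32 - 850\right) = 599 \left(-882\right) = -528318$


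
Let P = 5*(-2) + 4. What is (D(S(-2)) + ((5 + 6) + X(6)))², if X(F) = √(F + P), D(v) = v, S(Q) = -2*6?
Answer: 1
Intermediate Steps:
P = -6 (P = -10 + 4 = -6)
S(Q) = -12
X(F) = √(-6 + F) (X(F) = √(F - 6) = √(-6 + F))
(D(S(-2)) + ((5 + 6) + X(6)))² = (-12 + ((5 + 6) + √(-6 + 6)))² = (-12 + (11 + √0))² = (-12 + (11 + 0))² = (-12 + 11)² = (-1)² = 1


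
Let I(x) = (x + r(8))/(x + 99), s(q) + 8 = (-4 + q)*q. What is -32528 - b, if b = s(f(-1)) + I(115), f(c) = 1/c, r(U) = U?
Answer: -6960473/214 ≈ -32526.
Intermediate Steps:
s(q) = -8 + q*(-4 + q) (s(q) = -8 + (-4 + q)*q = -8 + q*(-4 + q))
I(x) = (8 + x)/(99 + x) (I(x) = (x + 8)/(x + 99) = (8 + x)/(99 + x))
b = -519/214 (b = (-8 + (1/(-1))² - 4/(-1)) + (8 + 115)/(99 + 115) = (-8 + (-1)² - 4*(-1)) + 123/214 = (-8 + 1 + 4) + (1/214)*123 = -3 + 123/214 = -519/214 ≈ -2.4252)
-32528 - b = -32528 - 1*(-519/214) = -32528 + 519/214 = -6960473/214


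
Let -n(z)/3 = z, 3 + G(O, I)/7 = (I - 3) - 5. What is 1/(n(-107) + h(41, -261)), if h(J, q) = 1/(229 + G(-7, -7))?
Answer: 103/33064 ≈ 0.0031152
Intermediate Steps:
G(O, I) = -77 + 7*I (G(O, I) = -21 + 7*((I - 3) - 5) = -21 + 7*((-3 + I) - 5) = -21 + 7*(-8 + I) = -21 + (-56 + 7*I) = -77 + 7*I)
n(z) = -3*z
h(J, q) = 1/103 (h(J, q) = 1/(229 + (-77 + 7*(-7))) = 1/(229 + (-77 - 49)) = 1/(229 - 126) = 1/103)
1/(n(-107) + h(41, -261)) = 1/(-3*(-107) + 1/103) = 1/(321 + 1/103) = 1/(33064/103) = 103/33064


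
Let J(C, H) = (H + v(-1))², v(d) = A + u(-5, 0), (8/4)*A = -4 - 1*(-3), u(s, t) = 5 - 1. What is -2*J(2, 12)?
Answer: -961/2 ≈ -480.50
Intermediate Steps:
u(s, t) = 4
A = -½ (A = (-4 - 1*(-3))/2 = (-4 + 3)/2 = (½)*(-1) = -½ ≈ -0.50000)
v(d) = 7/2 (v(d) = -½ + 4 = 7/2)
J(C, H) = (7/2 + H)² (J(C, H) = (H + 7/2)² = (7/2 + H)²)
-2*J(2, 12) = -(7 + 2*12)²/2 = -(7 + 24)²/2 = -31²/2 = -961/2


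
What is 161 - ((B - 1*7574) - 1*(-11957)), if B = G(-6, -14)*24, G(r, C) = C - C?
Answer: -4222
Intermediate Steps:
G(r, C) = 0
B = 0 (B = 0*24 = 0)
161 - ((B - 1*7574) - 1*(-11957)) = 161 - ((0 - 1*7574) - 1*(-11957)) = 161 - ((0 - 7574) + 11957) = 161 - (-7574 + 11957) = 161 - 1*4383 = 161 - 4383 = -4222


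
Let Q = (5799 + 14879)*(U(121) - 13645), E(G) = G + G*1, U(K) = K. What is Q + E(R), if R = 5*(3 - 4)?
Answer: -279649282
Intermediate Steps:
R = -5 (R = 5*(-1) = -5)
E(G) = 2*G (E(G) = G + G = 2*G)
Q = -279649272 (Q = (5799 + 14879)*(121 - 13645) = 20678*(-13524) = -279649272)
Q + E(R) = -279649272 + 2*(-5) = -279649272 - 10 = -279649282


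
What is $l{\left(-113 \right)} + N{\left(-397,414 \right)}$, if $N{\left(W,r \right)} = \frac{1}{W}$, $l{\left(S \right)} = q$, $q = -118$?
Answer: $- \frac{46847}{397} \approx -118.0$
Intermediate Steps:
$l{\left(S \right)} = -118$
$l{\left(-113 \right)} + N{\left(-397,414 \right)} = -118 + \frac{1}{-397} = -118 - \frac{1}{397} = - \frac{46847}{397}$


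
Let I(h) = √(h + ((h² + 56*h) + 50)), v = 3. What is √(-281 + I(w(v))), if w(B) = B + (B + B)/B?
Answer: √(-281 + 6*√10) ≈ 16.187*I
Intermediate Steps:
w(B) = 2 + B (w(B) = B + (2*B)/B = B + 2 = 2 + B)
I(h) = √(50 + h² + 57*h) (I(h) = √(h + (50 + h² + 56*h)) = √(50 + h² + 57*h))
√(-281 + I(w(v))) = √(-281 + √(50 + (2 + 3)² + 57*(2 + 3))) = √(-281 + √(50 + 5² + 57*5)) = √(-281 + √(50 + 25 + 285)) = √(-281 + √360) = √(-281 + 6*√10)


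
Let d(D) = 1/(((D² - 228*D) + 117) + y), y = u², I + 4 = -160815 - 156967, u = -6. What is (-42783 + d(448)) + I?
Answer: -35592847696/98713 ≈ -3.6057e+5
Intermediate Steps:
I = -317786 (I = -4 + (-160815 - 156967) = -4 - 317782 = -317786)
y = 36 (y = (-6)² = 36)
d(D) = 1/(153 + D² - 228*D) (d(D) = 1/(((D² - 228*D) + 117) + 36) = 1/((117 + D² - 228*D) + 36) = 1/(153 + D² - 228*D))
(-42783 + d(448)) + I = (-42783 + 1/(153 + 448² - 228*448)) - 317786 = (-42783 + 1/(153 + 200704 - 102144)) - 317786 = (-42783 + 1/98713) - 317786 = -4223238278/98713 - 317786 = -35592847696/98713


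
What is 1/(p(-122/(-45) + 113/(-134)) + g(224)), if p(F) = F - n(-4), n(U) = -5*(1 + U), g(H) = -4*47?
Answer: -6030/1212827 ≈ -0.0049719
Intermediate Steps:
g(H) = -188
n(U) = -5 - 5*U
p(F) = -15 + F (p(F) = F - (-5 - 5*(-4)) = F - (-5 + 20) = F - 1*15 = F - 15 = -15 + F)
1/(p(-122/(-45) + 113/(-134)) + g(224)) = 1/((-15 + (-122/(-45) + 113/(-134))) - 188) = 1/((-15 + (-122*(-1/45) + 113*(-1/134))) - 188) = 1/((-15 + (122/45 - 113/134)) - 188) = 1/((-15 + 11263/6030) - 188) = 1/(-79187/6030 - 188) = 1/(-1212827/6030) = -6030/1212827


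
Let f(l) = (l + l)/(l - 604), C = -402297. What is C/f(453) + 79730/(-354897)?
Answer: 47591173343/709794 ≈ 67049.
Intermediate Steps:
f(l) = 2*l/(-604 + l) (f(l) = (2*l)/(-604 + l) = 2*l/(-604 + l))
C/f(453) + 79730/(-354897) = -402297/(2*453/(-604 + 453)) + 79730/(-354897) = -402297/(2*453/(-151)) + 79730*(-1/354897) = -402297/(2*453*(-1/151)) - 79730/354897 = -402297/(-6) - 79730/354897 = -402297*(-⅙) - 79730/354897 = 134099/2 - 79730/354897 = 47591173343/709794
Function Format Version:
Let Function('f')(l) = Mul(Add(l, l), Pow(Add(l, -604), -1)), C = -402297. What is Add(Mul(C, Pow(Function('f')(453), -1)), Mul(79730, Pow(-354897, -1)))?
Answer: Rational(47591173343, 709794) ≈ 67049.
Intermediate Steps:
Function('f')(l) = Mul(2, l, Pow(Add(-604, l), -1)) (Function('f')(l) = Mul(Mul(2, l), Pow(Add(-604, l), -1)) = Mul(2, l, Pow(Add(-604, l), -1)))
Add(Mul(C, Pow(Function('f')(453), -1)), Mul(79730, Pow(-354897, -1))) = Add(Mul(-402297, Pow(Mul(2, 453, Pow(Add(-604, 453), -1)), -1)), Mul(79730, Pow(-354897, -1))) = Add(Mul(-402297, Pow(Mul(2, 453, Pow(-151, -1)), -1)), Mul(79730, Rational(-1, 354897))) = Add(Mul(-402297, Pow(Mul(2, 453, Rational(-1, 151)), -1)), Rational(-79730, 354897)) = Add(Mul(-402297, Pow(-6, -1)), Rational(-79730, 354897)) = Add(Mul(-402297, Rational(-1, 6)), Rational(-79730, 354897)) = Add(Rational(134099, 2), Rational(-79730, 354897)) = Rational(47591173343, 709794)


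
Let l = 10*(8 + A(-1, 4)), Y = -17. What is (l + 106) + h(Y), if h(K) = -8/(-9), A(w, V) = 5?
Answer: 2132/9 ≈ 236.89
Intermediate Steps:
h(K) = 8/9 (h(K) = -8*(-⅑) = 8/9)
l = 130 (l = 10*(8 + 5) = 10*13 = 130)
(l + 106) + h(Y) = (130 + 106) + 8/9 = 236 + 8/9 = 2132/9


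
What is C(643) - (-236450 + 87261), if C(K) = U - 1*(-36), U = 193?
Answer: 149418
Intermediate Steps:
C(K) = 229 (C(K) = 193 - 1*(-36) = 193 + 36 = 229)
C(643) - (-236450 + 87261) = 229 - (-236450 + 87261) = 229 - 1*(-149189) = 229 + 149189 = 149418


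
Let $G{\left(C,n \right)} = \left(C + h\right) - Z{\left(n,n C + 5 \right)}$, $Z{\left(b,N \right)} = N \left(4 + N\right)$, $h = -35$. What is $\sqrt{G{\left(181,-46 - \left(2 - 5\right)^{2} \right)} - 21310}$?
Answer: $2 i \sqrt{24745966} \approx 9949.1 i$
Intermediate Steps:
$G{\left(C,n \right)} = -35 + C - \left(5 + C n\right) \left(9 + C n\right)$ ($G{\left(C,n \right)} = \left(C - 35\right) - \left(n C + 5\right) \left(4 + \left(n C + 5\right)\right) = \left(-35 + C\right) - \left(C n + 5\right) \left(4 + \left(C n + 5\right)\right) = \left(-35 + C\right) - \left(5 + C n\right) \left(4 + \left(5 + C n\right)\right) = \left(-35 + C\right) - \left(5 + C n\right) \left(9 + C n\right) = -35 + C - \left(5 + C n\right) \left(9 + C n\right)$)
$\sqrt{G{\left(181,-46 - \left(2 - 5\right)^{2} \right)} - 21310} = \sqrt{\left(-35 + 181 - \left(5 + 181 \left(-46 - \left(2 - 5\right)^{2}\right)\right) \left(9 + 181 \left(-46 - \left(2 - 5\right)^{2}\right)\right)\right) - 21310} = \sqrt{\left(-35 + 181 - \left(5 + 181 \left(-46 - \left(-3\right)^{2}\right)\right) \left(9 + 181 \left(-46 - \left(-3\right)^{2}\right)\right)\right) - 21310} = \sqrt{\left(-35 + 181 - \left(5 + 181 \left(-46 - 9\right)\right) \left(9 + 181 \left(-46 - 9\right)\right)\right) - 21310} = \sqrt{\left(-35 + 181 - \left(5 + 181 \left(-55\right)\right) \left(9 + 181 \left(-55\right)\right)\right) - 21310} = \sqrt{\left(-35 + 181 - \left(5 - 9955\right) \left(9 - 9955\right)\right) - 21310} = \sqrt{\left(-35 + 181 - \left(-9950\right) \left(-9946\right)\right) - 21310} = \sqrt{\left(-35 + 181 - 98962700\right) - 21310} = \sqrt{-98962554 - 21310} = \sqrt{-98983864} = 2 i \sqrt{24745966}$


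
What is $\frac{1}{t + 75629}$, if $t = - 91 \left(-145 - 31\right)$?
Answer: $\frac{1}{91645} \approx 1.0912 \cdot 10^{-5}$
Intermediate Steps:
$t = 16016$ ($t = \left(-91\right) \left(-176\right) = 16016$)
$\frac{1}{t + 75629} = \frac{1}{16016 + 75629} = \frac{1}{91645}$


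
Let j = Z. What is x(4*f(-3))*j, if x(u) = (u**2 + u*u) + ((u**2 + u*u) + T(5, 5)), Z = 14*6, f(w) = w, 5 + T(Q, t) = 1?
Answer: 48048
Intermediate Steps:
T(Q, t) = -4 (T(Q, t) = -5 + 1 = -4)
Z = 84
j = 84
x(u) = -4 + 4*u**2 (x(u) = (u**2 + u*u) + ((u**2 + u*u) - 4) = (u**2 + u**2) + ((u**2 + u**2) - 4) = 2*u**2 + (2*u**2 - 4) = 2*u**2 + (-4 + 2*u**2) = -4 + 4*u**2)
x(4*f(-3))*j = (-4 + 4*(4*(-3))**2)*84 = (-4 + 4*(-12)**2)*84 = (-4 + 4*144)*84 = (-4 + 576)*84 = 572*84 = 48048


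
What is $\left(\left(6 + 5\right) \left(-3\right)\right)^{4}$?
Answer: $1185921$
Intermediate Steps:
$\left(\left(6 + 5\right) \left(-3\right)\right)^{4} = \left(11 \left(-3\right)\right)^{4} = \left(-33\right)^{4} = 1185921$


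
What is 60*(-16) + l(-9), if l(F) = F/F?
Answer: -959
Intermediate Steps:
l(F) = 1
60*(-16) + l(-9) = 60*(-16) + 1 = -960 + 1 = -959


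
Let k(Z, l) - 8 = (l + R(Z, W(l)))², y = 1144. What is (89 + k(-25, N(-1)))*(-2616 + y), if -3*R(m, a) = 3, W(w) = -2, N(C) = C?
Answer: -148672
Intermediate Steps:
R(m, a) = -1 (R(m, a) = -⅓*3 = -1)
k(Z, l) = 8 + (-1 + l)² (k(Z, l) = 8 + (l - 1)² = 8 + (-1 + l)²)
(89 + k(-25, N(-1)))*(-2616 + y) = (89 + (8 + (-1 - 1)²))*(-2616 + 1144) = (89 + (8 + (-2)²))*(-1472) = (89 + (8 + 4))*(-1472) = (89 + 12)*(-1472) = 101*(-1472) = -148672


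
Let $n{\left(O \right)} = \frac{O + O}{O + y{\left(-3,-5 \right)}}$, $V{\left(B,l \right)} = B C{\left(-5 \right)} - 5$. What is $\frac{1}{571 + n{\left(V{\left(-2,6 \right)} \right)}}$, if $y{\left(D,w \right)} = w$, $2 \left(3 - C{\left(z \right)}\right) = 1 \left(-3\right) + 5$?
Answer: $\frac{7}{4006} \approx 0.0017474$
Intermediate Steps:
$C{\left(z \right)} = 2$ ($C{\left(z \right)} = 3 - \frac{1 \left(-3\right) + 5}{2} = 3 - \frac{-3 + 5}{2} = 3 - 1 = 2$)
$V{\left(B,l \right)} = -5 + 2 B$ ($V{\left(B,l \right)} = B 2 - 5 = 2 B - 5 = -5 + 2 B$)
$n{\left(O \right)} = \frac{2 O}{-5 + O}$ ($n{\left(O \right)} = \frac{O + O}{O - 5} = \frac{2 O}{-5 + O}$)
$\frac{1}{571 + n{\left(V{\left(-2,6 \right)} \right)}} = \frac{1}{571 + \frac{2 \left(-5 + 2 \left(-2\right)\right)}{-5 + \left(-5 + 2 \left(-2\right)\right)}} = \frac{1}{571 + \frac{2 \left(-5 - 4\right)}{-5 - 9}} = \frac{1}{571 + 2 \left(-9\right) \frac{1}{-5 - 9}} = \frac{1}{571 + 2 \left(-9\right) \frac{1}{-14}} = \frac{1}{571 + 2 \left(-9\right) \left(- \frac{1}{14}\right)} = \frac{1}{571 + \frac{9}{7}} = \frac{1}{\frac{4006}{7}} = \frac{7}{4006}$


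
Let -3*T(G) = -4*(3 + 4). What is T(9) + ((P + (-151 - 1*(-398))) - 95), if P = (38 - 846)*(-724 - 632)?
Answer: 3287428/3 ≈ 1.0958e+6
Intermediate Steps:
P = 1095648 (P = -808*(-1356) = 1095648)
T(G) = 28/3 (T(G) = -(-4)*(3 + 4)/3 = -(-4)*7/3 = -⅓*(-28) = 28/3)
T(9) + ((P + (-151 - 1*(-398))) - 95) = 28/3 + ((1095648 + (-151 - 1*(-398))) - 95) = 28/3 + ((1095648 + (-151 + 398)) - 95) = 28/3 + ((1095648 + 247) - 95) = 28/3 + (1095895 - 95) = 28/3 + 1095800 = 3287428/3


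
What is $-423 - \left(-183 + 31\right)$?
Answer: $-271$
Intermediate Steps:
$-423 - \left(-183 + 31\right) = -423 - -152 = -423 + 152 = -271$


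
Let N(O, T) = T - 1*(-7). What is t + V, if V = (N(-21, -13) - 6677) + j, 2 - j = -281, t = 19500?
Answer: 13100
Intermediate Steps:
N(O, T) = 7 + T (N(O, T) = T + 7 = 7 + T)
j = 283 (j = 2 - 1*(-281) = 2 + 281 = 283)
V = -6400 (V = ((7 - 13) - 6677) + 283 = (-6 - 6677) + 283 = -6683 + 283 = -6400)
t + V = 19500 - 6400 = 13100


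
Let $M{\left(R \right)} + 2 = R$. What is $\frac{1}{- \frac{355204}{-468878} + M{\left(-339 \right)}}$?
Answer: $- \frac{234439}{79766097} \approx -0.0029391$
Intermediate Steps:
$M{\left(R \right)} = -2 + R$
$\frac{1}{- \frac{355204}{-468878} + M{\left(-339 \right)}} = \frac{1}{- \frac{355204}{-468878} - 341} = \frac{1}{\left(-355204\right) \left(- \frac{1}{468878}\right) - 341} = \frac{1}{\frac{177602}{234439} - 341} = \frac{1}{- \frac{79766097}{234439}} = - \frac{234439}{79766097}$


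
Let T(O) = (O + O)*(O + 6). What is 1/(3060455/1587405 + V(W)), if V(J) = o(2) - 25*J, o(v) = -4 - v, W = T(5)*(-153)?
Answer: 317481/133578837955 ≈ 2.3767e-6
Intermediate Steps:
T(O) = 2*O*(6 + O) (T(O) = (2*O)*(6 + O) = 2*O*(6 + O))
W = -16830 (W = (2*5*(6 + 5))*(-153) = (2*5*11)*(-153) = 110*(-153) = -16830)
V(J) = -6 - 25*J (V(J) = (-4 - 1*2) - 25*J = (-4 - 2) - 25*J = -6 - 25*J)
1/(3060455/1587405 + V(W)) = 1/(3060455/1587405 + (-6 - 25*(-16830))) = 1/(3060455*(1/1587405) + (-6 + 420750)) = 1/(612091/317481 + 420744) = 1/(133578837955/317481) = 317481/133578837955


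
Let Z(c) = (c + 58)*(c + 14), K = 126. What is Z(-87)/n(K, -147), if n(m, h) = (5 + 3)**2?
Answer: 2117/64 ≈ 33.078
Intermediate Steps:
n(m, h) = 64 (n(m, h) = 8**2 = 64)
Z(c) = (14 + c)*(58 + c) (Z(c) = (58 + c)*(14 + c) = (14 + c)*(58 + c))
Z(-87)/n(K, -147) = (812 + (-87)**2 + 72*(-87))/64 = (812 + 7569 - 6264)*(1/64) = 2117*(1/64) = 2117/64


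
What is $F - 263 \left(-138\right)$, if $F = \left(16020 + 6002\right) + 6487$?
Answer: $64803$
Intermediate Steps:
$F = 28509$ ($F = 22022 + 6487 = 28509$)
$F - 263 \left(-138\right) = 28509 - 263 \left(-138\right) = 28509 - -36294 = 28509 + 36294 = 64803$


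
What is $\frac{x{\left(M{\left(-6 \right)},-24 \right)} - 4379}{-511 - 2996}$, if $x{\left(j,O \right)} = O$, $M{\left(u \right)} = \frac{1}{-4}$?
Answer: $\frac{629}{501} \approx 1.2555$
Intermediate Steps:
$M{\left(u \right)} = - \frac{1}{4}$
$\frac{x{\left(M{\left(-6 \right)},-24 \right)} - 4379}{-511 - 2996} = \frac{-24 - 4379}{-511 - 2996} = - \frac{4403}{-3507} = \left(-4403\right) \left(- \frac{1}{3507}\right) = \frac{629}{501}$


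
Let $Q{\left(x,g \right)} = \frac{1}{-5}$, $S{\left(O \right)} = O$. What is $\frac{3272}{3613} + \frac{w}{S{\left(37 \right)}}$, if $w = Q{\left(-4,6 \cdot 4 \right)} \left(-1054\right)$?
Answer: $\frac{4413422}{668405} \approx 6.6029$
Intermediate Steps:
$Q{\left(x,g \right)} = - \frac{1}{5}$
$w = \frac{1054}{5}$ ($w = \left(- \frac{1}{5}\right) \left(-1054\right) = \frac{1054}{5} \approx 210.8$)
$\frac{3272}{3613} + \frac{w}{S{\left(37 \right)}} = \frac{3272}{3613} + \frac{1054}{5 \cdot 37} = 3272 \cdot \frac{1}{3613} + \frac{1054}{5} \cdot \frac{1}{37} = \frac{3272}{3613} + \frac{1054}{185} = \frac{4413422}{668405}$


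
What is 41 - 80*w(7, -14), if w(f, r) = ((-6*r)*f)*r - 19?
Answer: 660121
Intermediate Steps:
w(f, r) = -19 - 6*f*r² (w(f, r) = (-6*f*r)*r - 19 = -6*f*r² - 19 = -19 - 6*f*r²)
41 - 80*w(7, -14) = 41 - 80*(-19 - 6*7*(-14)²) = 41 - 80*(-19 - 6*7*196) = 41 - 80*(-19 - 8232) = 41 - 80*(-8251) = 41 + 660080 = 660121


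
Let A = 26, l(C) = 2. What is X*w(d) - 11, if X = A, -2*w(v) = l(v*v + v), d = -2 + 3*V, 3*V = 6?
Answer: -37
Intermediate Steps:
V = 2 (V = (⅓)*6 = 2)
d = 4 (d = -2 + 3*2 = -2 + 6 = 4)
w(v) = -1 (w(v) = -½*2 = -1)
X = 26
X*w(d) - 11 = 26*(-1) - 11 = -26 - 11 = -37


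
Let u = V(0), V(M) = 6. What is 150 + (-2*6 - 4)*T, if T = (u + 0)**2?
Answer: -426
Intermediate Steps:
u = 6
T = 36 (T = (6 + 0)**2 = 6**2 = 36)
150 + (-2*6 - 4)*T = 150 + (-2*6 - 4)*36 = 150 + (-12 - 4)*36 = 150 - 16*36 = 150 - 576 = -426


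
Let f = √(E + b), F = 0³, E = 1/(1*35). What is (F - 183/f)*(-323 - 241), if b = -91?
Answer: -25803*I*√6965/199 ≈ -10821.0*I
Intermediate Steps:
E = 1/35 ≈ 0.028571
F = 0
f = 4*I*√6965/35 (f = √(1/35 - 91) = √(-3184/35) = 4*I*√6965/35 ≈ 9.5379*I)
(F - 183/f)*(-323 - 241) = (0 - 183*(-I*√6965/796))*(-323 - 241) = (0 - (-183)*I*√6965/796)*(-564) = (0 + 183*I*√6965/796)*(-564) = (183*I*√6965/796)*(-564) = -25803*I*√6965/199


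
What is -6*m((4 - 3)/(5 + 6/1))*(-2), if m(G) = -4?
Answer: -48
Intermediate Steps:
-6*m((4 - 3)/(5 + 6/1))*(-2) = -6*(-4)*(-2) = 24*(-2) = -48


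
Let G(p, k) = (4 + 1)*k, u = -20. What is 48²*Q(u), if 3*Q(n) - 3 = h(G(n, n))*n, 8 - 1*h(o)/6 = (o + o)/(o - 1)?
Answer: -55800576/101 ≈ -5.5248e+5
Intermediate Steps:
G(p, k) = 5*k
h(o) = 48 - 12*o/(-1 + o) (h(o) = 48 - 6*(o + o)/(o - 1) = 48 - 6*2*o/(-1 + o) = 48 - 12*o/(-1 + o))
Q(n) = 1 + 4*n*(-4 + 15*n)/(-1 + 5*n) (Q(n) = 1 + ((12*(-4 + 3*(5*n))/(-1 + 5*n))*n)/3 = 1 + ((12*(-4 + 15*n)/(-1 + 5*n))*n)/3 = 1 + (12*n*(-4 + 15*n)/(-1 + 5*n))/3 = 1 + 4*n*(-4 + 15*n)/(-1 + 5*n))
48²*Q(u) = 48²*((-1 - 11*(-20) + 60*(-20)²)/(-1 + 5*(-20))) = 2304*((-1 + 220 + 60*400)/(-1 - 100)) = 2304*((-1 + 220 + 24000)/(-101)) = 2304*(-1/101*24219) = 2304*(-24219/101) = -55800576/101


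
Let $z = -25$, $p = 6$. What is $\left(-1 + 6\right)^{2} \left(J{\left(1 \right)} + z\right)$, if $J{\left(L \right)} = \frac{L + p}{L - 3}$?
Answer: $- \frac{1425}{2} \approx -712.5$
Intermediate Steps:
$J{\left(L \right)} = \frac{6 + L}{-3 + L}$ ($J{\left(L \right)} = \frac{L + 6}{L - 3} = \frac{6 + L}{-3 + L}$)
$\left(-1 + 6\right)^{2} \left(J{\left(1 \right)} + z\right) = \left(-1 + 6\right)^{2} \left(\frac{6 + 1}{-3 + 1} - 25\right) = 5^{2} \left(\frac{1}{-2} \cdot 7 - 25\right) = 25 \left(\left(- \frac{1}{2}\right) 7 - 25\right) = 25 \left(- \frac{7}{2} - 25\right) = 25 \left(- \frac{57}{2}\right) = - \frac{1425}{2}$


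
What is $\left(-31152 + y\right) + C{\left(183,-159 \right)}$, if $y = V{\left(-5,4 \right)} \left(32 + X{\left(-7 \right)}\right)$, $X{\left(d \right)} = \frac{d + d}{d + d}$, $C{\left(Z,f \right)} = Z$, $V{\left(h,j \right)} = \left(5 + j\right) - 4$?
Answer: $-30804$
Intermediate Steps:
$V{\left(h,j \right)} = 1 + j$
$X{\left(d \right)} = 1$ ($X{\left(d \right)} = \frac{2 d}{2 d} = 2 d \frac{1}{2 d} = 1$)
$y = 165$ ($y = \left(1 + 4\right) \left(32 + 1\right) = 5 \cdot 33 = 165$)
$\left(-31152 + y\right) + C{\left(183,-159 \right)} = \left(-31152 + 165\right) + 183 = -30987 + 183 = -30804$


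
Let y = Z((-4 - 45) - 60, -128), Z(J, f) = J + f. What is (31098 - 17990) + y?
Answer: 12871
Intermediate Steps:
y = -237 (y = ((-4 - 45) - 60) - 128 = (-49 - 60) - 128 = -109 - 128 = -237)
(31098 - 17990) + y = (31098 - 17990) - 237 = 13108 - 237 = 12871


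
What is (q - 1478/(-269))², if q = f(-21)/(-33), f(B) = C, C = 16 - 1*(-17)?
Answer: 1461681/72361 ≈ 20.200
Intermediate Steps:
C = 33 (C = 16 + 17 = 33)
f(B) = 33
q = -1 (q = 33/(-33) = 33*(-1/33) = -1)
(q - 1478/(-269))² = (-1 - 1478/(-269))² = (-1 - 1478*(-1)/269)² = (-1 - 1*(-1478/269))² = (-1 + 1478/269)² = (1209/269)² = 1461681/72361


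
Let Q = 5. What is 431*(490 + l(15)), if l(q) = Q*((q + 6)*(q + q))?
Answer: 1568840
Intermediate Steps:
l(q) = 10*q*(6 + q) (l(q) = 5*((q + 6)*(q + q)) = 5*((6 + q)*(2*q)) = 5*(2*q*(6 + q)) = 10*q*(6 + q))
431*(490 + l(15)) = 431*(490 + 10*15*(6 + 15)) = 431*(490 + 10*15*21) = 431*(490 + 3150) = 431*3640 = 1568840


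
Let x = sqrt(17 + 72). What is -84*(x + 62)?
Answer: -5208 - 84*sqrt(89) ≈ -6000.5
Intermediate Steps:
x = sqrt(89) ≈ 9.4340
-84*(x + 62) = -84*(sqrt(89) + 62) = -84*(62 + sqrt(89)) = -5208 - 84*sqrt(89)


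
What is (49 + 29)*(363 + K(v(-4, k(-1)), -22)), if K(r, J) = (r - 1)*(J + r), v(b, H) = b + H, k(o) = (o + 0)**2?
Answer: 36114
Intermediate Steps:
k(o) = o**2
v(b, H) = H + b
K(r, J) = (-1 + r)*(J + r)
(49 + 29)*(363 + K(v(-4, k(-1)), -22)) = (49 + 29)*(363 + (((-1)**2 - 4)**2 - 1*(-22) - ((-1)**2 - 4) - 22*((-1)**2 - 4))) = 78*(363 + ((1 - 4)**2 + 22 - (1 - 4) - 22*(1 - 4))) = 78*(363 + ((-3)**2 + 22 - 1*(-3) - 22*(-3))) = 78*(363 + (9 + 22 + 3 + 66)) = 78*(363 + 100) = 78*463 = 36114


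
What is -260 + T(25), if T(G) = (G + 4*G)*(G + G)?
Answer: 5990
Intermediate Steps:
T(G) = 10*G² (T(G) = (5*G)*(2*G) = 10*G²)
-260 + T(25) = -260 + 10*25² = -260 + 10*625 = -260 + 6250 = 5990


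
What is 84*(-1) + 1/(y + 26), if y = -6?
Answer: -1679/20 ≈ -83.950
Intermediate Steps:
84*(-1) + 1/(y + 26) = 84*(-1) + 1/(-6 + 26) = -84 + 1/20 = -1679/20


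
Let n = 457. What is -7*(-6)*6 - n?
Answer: -205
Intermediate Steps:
-7*(-6)*6 - n = -7*(-6)*6 - 1*457 = 42*6 - 457 = 252 - 457 = -205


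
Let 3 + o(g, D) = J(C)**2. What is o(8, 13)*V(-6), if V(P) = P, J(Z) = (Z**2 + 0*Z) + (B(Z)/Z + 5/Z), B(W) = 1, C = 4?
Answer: -3639/2 ≈ -1819.5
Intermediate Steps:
J(Z) = Z**2 + 6/Z (J(Z) = (Z**2 + 0*Z) + (1/Z + 5/Z) = (Z**2 + 0) + (1/Z + 5/Z) = Z**2 + 6/Z)
o(g, D) = 1213/4 (o(g, D) = -3 + ((6 + 4**3)/4)**2 = -3 + ((6 + 64)/4)**2 = -3 + ((1/4)*70)**2 = -3 + (35/2)**2 = -3 + 1225/4 = 1213/4)
o(8, 13)*V(-6) = (1213/4)*(-6) = -3639/2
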